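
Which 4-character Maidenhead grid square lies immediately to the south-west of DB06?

CB95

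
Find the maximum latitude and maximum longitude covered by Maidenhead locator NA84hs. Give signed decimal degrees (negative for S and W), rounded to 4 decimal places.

-85.2083, 96.6667

Field N=13, A=0: +13·20° lon, +0·10° lat → SW at lon 80°, lat -90°.
Square 8, 4: +8·2° lon, +4·1° lat → SW at lon 96°, lat -86°.
Subsquare h=7, s=18: +7·0.0833333° lon, +18·0.0416667° lat → SW at lon 96.5833°, lat -85.25°.
Cell spans 0.0833333° lon × 0.0416667° lat. NE corner is SW corner plus one full cell.
latitude -85.2083, longitude 96.6667.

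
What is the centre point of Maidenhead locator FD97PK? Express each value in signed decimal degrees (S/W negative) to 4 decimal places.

-52.5625, -60.7083

Field F=5, D=3: +5·20° lon, +3·10° lat → SW at lon -80°, lat -60°.
Square 9, 7: +9·2° lon, +7·1° lat → SW at lon -62°, lat -53°.
Subsquare p=15, k=10: +15·0.0833333° lon, +10·0.0416667° lat → SW at lon -60.75°, lat -52.5833°.
Cell spans 0.0833333° lon × 0.0416667° lat. Centre is SW corner plus half of each.
latitude -52.5625, longitude -60.7083.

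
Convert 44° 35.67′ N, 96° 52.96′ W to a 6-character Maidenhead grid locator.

Offset from 180°W / 90°S: lon 83.1173°, lat 134.5945°.
Field: 83.1173/20 → 4 → E, 134.5945/10 → 13 → N; chars EN.
Square: 3.1173/2 → 1, 4.5945/1 → 4; chars 14.
Subsquare: 1.1173/0.0833333 → 13 → n, 0.5945/0.0416667 → 14 → o; chars no.

EN14no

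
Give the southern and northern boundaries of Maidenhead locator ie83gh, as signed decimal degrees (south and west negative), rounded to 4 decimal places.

Field I=8, E=4: +8·20° lon, +4·10° lat → SW at lon -20°, lat -50°.
Square 8, 3: +8·2° lon, +3·1° lat → SW at lon -4°, lat -47°.
Subsquare g=6, h=7: +6·0.0833333° lon, +7·0.0416667° lat → SW at lon -3.5°, lat -46.7083°.
Cell spans 0.0833333° lon × 0.0416667° lat.
south -46.7083, north -46.6667.

-46.7083, -46.6667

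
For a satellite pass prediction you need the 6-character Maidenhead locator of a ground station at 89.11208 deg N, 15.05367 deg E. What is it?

JR79mc

Add 180° to longitude and 90° to latitude: 195.0537, 179.1121.
Field (20°×10°, letters A–R): 195.0537/20 → 9 → J, 179.1121/10 → 17 → R; chars JR.
Square (2°×1°, digits 0–9): 15.0537/2 → 7, 9.1121/1 → 9; chars 79.
Subsquare (5′×2.5′, letters a–x): 1.0537/0.0833333 → 12 → m, 0.1121/0.0416667 → 2 → c; chars mc.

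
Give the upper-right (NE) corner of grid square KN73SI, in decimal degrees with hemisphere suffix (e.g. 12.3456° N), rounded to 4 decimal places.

43.3750° N, 35.5833° E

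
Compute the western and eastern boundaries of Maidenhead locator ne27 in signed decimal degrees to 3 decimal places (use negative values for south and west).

Field N=13, E=4: +13·20° lon, +4·10° lat → SW at lon 80°, lat -50°.
Square 2, 7: +2·2° lon, +7·1° lat → SW at lon 84°, lat -43°.
Cell spans 2° lon × 1° lat.
west 84.000, east 86.000.

84.000, 86.000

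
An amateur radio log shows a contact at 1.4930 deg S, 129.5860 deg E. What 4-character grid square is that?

Add 180° to longitude and 90° to latitude: 309.59, 88.51.
Field (20°×10°, letters A–R): lon ⌊309.59/20⌋ = 15 → P; lat ⌊88.51/10⌋ = 8 → I.
Square (2°×1°, digits 0–9): lon ⌊9.59/2⌋ = 4; lat ⌊8.51/1⌋ = 8.

PI48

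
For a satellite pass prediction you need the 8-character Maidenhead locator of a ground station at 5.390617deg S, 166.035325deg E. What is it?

RI34ao46

Offset from 180°W / 90°S: lon 346.03533°, lat 84.60938°.
Field: lon ⌊346.03533/20⌋ = 17 → R; lat ⌊84.60938/10⌋ = 8 → I.
Square: lon ⌊6.03533/2⌋ = 3; lat ⌊4.60938/1⌋ = 4.
Subsquare: lon ⌊0.03533/0.0833333⌋ = 0 → a; lat ⌊0.60938/0.0416667⌋ = 14 → o.
Extended square: lon ⌊0.03533/0.00833333⌋ = 4; lat ⌊0.02605/0.00416667⌋ = 6.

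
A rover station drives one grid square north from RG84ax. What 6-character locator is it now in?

RG85aa

Latitude subsquare x = 23; +1 → 24, wraps to 0 = a, carry into square.
Latitude square 4; +1 → 5.
The longitude characters are unchanged.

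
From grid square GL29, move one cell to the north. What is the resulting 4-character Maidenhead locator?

Latitude square 9; +1 → 10, wraps to 0, carry into field.
Latitude field L = 11; +1 → 12 = M.
The longitude characters are unchanged.

GM20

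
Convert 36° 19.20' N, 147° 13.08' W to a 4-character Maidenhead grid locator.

BM66

Offset from 180°W / 90°S: lon 32.78°, lat 126.32°.
Field (20°×10°, letters A–R): lon ⌊32.78/20⌋ = 1 → B; lat ⌊126.32/10⌋ = 12 → M.
Square (2°×1°, digits 0–9): lon ⌊12.78/2⌋ = 6; lat ⌊6.32/1⌋ = 6.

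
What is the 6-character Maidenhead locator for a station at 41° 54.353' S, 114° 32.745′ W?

Shift to the Maidenhead origin (180°W, 90°S): lon 65.4543, lat 48.0941.
Field: lon ⌊65.4543/20⌋ = 3 → D; lat ⌊48.0941/10⌋ = 4 → E.
Square: lon ⌊5.4543/2⌋ = 2; lat ⌊8.0941/1⌋ = 8.
Subsquare: lon ⌊1.4543/0.0833333⌋ = 17 → r; lat ⌊0.0941/0.0416667⌋ = 2 → c.

DE28rc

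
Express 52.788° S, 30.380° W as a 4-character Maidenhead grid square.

Add 180° to longitude and 90° to latitude: 149.62, 37.21.
Field: lon ⌊149.62/20⌋ = 7 → H; lat ⌊37.21/10⌋ = 3 → D.
Square: lon ⌊9.62/2⌋ = 4; lat ⌊7.21/1⌋ = 7.

HD47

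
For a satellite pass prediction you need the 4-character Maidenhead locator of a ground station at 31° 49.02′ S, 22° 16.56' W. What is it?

HF88

Add 180° to longitude and 90° to latitude: 157.72, 58.18.
Field: lon ⌊157.72/20⌋ = 7 → H; lat ⌊58.18/10⌋ = 5 → F.
Square: lon ⌊17.72/2⌋ = 8; lat ⌊8.18/1⌋ = 8.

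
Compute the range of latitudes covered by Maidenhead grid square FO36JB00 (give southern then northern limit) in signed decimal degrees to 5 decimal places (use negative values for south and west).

56.04167, 56.04583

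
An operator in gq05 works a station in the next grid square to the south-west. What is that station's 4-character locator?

FQ94

Longitude square 0; −1 → -1, wraps to 9, carry into field.
Longitude field G = 6; −1 → 5 = F.
Latitude square 5; −1 → 4.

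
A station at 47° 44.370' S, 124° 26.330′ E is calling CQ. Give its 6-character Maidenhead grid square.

PE22fg

Offset from 180°W / 90°S: lon 304.4388°, lat 42.2605°.
Field: 304.4388/20 → 15 → P, 42.2605/10 → 4 → E; chars PE.
Square: 4.4388/2 → 2, 2.2605/1 → 2; chars 22.
Subsquare: 0.4388/0.0833333 → 5 → f, 0.2605/0.0416667 → 6 → g; chars fg.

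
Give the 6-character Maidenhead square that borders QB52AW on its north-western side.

Longitude subsquare a = 0; −1 → -1, wraps to 23 = x, carry into square.
Longitude square 5; −1 → 4.
Latitude subsquare w = 22; +1 → 23 = x.

QB42xx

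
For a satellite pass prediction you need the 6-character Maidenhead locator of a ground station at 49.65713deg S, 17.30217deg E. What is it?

Shift to the Maidenhead origin (180°W, 90°S): lon 197.3022, lat 40.3429.
Field: lon ⌊197.3022/20⌋ = 9 → J; lat ⌊40.3429/10⌋ = 4 → E.
Square: lon ⌊17.3022/2⌋ = 8; lat ⌊0.3429/1⌋ = 0.
Subsquare: lon ⌊1.3022/0.0833333⌋ = 15 → p; lat ⌊0.3429/0.0416667⌋ = 8 → i.

JE80pi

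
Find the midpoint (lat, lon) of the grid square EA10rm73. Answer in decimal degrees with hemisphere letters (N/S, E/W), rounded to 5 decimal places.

89.48542° S, 96.52083° W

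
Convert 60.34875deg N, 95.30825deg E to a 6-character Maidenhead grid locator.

Offset from 180°W / 90°S: lon 275.3082°, lat 150.3487°.
Field (20°×10°, letters A–R): lon ⌊275.3082/20⌋ = 13 → N; lat ⌊150.3487/10⌋ = 15 → P.
Square (2°×1°, digits 0–9): lon ⌊15.3082/2⌋ = 7; lat ⌊0.3487/1⌋ = 0.
Subsquare (5′×2.5′, letters a–x): lon ⌊1.3082/0.0833333⌋ = 15 → p; lat ⌊0.3487/0.0416667⌋ = 8 → i.

NP70pi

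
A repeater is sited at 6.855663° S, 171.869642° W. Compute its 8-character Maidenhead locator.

AI43bd54

Add 180° to longitude and 90° to latitude: 8.13036, 83.14434.
Field: lon ⌊8.13036/20⌋ = 0 → A; lat ⌊83.14434/10⌋ = 8 → I.
Square: lon ⌊8.13036/2⌋ = 4; lat ⌊3.14434/1⌋ = 3.
Subsquare: lon ⌊0.13036/0.0833333⌋ = 1 → b; lat ⌊0.14434/0.0416667⌋ = 3 → d.
Extended square: lon ⌊0.04702/0.00833333⌋ = 5; lat ⌊0.01934/0.00416667⌋ = 4.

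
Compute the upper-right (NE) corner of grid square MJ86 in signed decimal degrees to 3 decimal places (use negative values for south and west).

7.000, 78.000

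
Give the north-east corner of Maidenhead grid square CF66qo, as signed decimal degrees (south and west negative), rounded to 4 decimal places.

Field C=2, F=5: +2·20° lon, +5·10° lat → SW at lon -140°, lat -40°.
Square 6, 6: +6·2° lon, +6·1° lat → SW at lon -128°, lat -34°.
Subsquare q=16, o=14: +16·0.0833333° lon, +14·0.0416667° lat → SW at lon -126.667°, lat -33.4167°.
Cell spans 0.0833333° lon × 0.0416667° lat. NE corner is SW corner plus one full cell.
latitude -33.3750, longitude -126.5833.

-33.3750, -126.5833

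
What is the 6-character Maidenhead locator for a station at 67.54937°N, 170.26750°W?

AP47un

Add 180° to longitude and 90° to latitude: 9.7325, 157.5494.
Field (20°×10°, letters A–R): lon ⌊9.7325/20⌋ = 0 → A; lat ⌊157.5494/10⌋ = 15 → P.
Square (2°×1°, digits 0–9): lon ⌊9.7325/2⌋ = 4; lat ⌊7.5494/1⌋ = 7.
Subsquare (5′×2.5′, letters a–x): lon ⌊1.7325/0.0833333⌋ = 20 → u; lat ⌊0.5494/0.0416667⌋ = 13 → n.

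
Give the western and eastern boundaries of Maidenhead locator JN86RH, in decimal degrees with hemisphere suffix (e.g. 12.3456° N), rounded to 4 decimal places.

17.4167° E, 17.5000° E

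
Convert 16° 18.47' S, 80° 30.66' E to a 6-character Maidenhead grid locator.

Add 180° to longitude and 90° to latitude: 260.5110, 73.6922.
Field: lon ⌊260.5110/20⌋ = 13 → N; lat ⌊73.6922/10⌋ = 7 → H.
Square: lon ⌊0.5110/2⌋ = 0; lat ⌊3.6922/1⌋ = 3.
Subsquare: lon ⌊0.5110/0.0833333⌋ = 6 → g; lat ⌊0.6922/0.0416667⌋ = 16 → q.

NH03gq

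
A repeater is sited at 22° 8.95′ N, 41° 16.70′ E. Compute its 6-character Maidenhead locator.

LL02pd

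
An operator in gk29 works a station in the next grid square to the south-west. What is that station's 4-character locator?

GK18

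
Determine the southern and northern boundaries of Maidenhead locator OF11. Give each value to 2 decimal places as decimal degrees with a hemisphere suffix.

Field O=14, F=5: +14·20° lon, +5·10° lat → SW at lon 100°, lat -40°.
Square 1, 1: +1·2° lon, +1·1° lat → SW at lon 102°, lat -39°.
Cell spans 2° lon × 1° lat.
south 39.00° S, north 38.00° S.

39.00° S, 38.00° S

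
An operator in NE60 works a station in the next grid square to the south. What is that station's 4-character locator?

ND69

Latitude square 0; −1 → -1, wraps to 9, carry into field.
Latitude field E = 4; −1 → 3 = D.
The longitude characters are unchanged.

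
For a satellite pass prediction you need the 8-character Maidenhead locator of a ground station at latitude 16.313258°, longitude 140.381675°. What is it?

QK06eh55

Offset from 180°W / 90°S: lon 320.38167°, lat 106.31326°.
Field: 320.38167/20 → 16 → Q, 106.31326/10 → 10 → K; chars QK.
Square: 0.38167/2 → 0, 6.31326/1 → 6; chars 06.
Subsquare: 0.38167/0.0833333 → 4 → e, 0.31326/0.0416667 → 7 → h; chars eh.
Extended square: 0.04834/0.00833333 → 5, 0.02159/0.00416667 → 5; chars 55.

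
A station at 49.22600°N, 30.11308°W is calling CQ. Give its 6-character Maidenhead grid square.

Add 180° to longitude and 90° to latitude: 149.8869, 139.2260.
Field: 149.8869/20 → 7 → H, 139.2260/10 → 13 → N; chars HN.
Square: 9.8869/2 → 4, 9.2260/1 → 9; chars 49.
Subsquare: 1.8869/0.0833333 → 22 → w, 0.2260/0.0416667 → 5 → f; chars wf.

HN49wf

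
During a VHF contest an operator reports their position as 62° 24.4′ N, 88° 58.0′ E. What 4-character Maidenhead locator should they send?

NP42

Offset from 180°W / 90°S: lon 268.97°, lat 152.41°.
Field (20°×10°, letters A–R): lon ⌊268.97/20⌋ = 13 → N; lat ⌊152.41/10⌋ = 15 → P.
Square (2°×1°, digits 0–9): lon ⌊8.97/2⌋ = 4; lat ⌊2.41/1⌋ = 2.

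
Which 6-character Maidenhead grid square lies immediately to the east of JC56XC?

Longitude subsquare x = 23; +1 → 24, wraps to 0 = a, carry into square.
Longitude square 5; +1 → 6.
The latitude characters are unchanged.

JC66ac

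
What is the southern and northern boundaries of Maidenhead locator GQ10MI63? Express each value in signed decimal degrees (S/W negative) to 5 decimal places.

70.34583, 70.35000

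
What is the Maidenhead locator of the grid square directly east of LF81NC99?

Longitude extended square 9; +1 → 10, wraps to 0, carry into subsquare.
Longitude subsquare n = 13; +1 → 14 = o.
The latitude characters are unchanged.

LF81oc09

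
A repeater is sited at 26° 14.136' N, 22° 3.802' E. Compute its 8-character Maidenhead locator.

KL16af76

Offset from 180°W / 90°S: lon 202.06337°, lat 116.23560°.
Field: lon ⌊202.06337/20⌋ = 10 → K; lat ⌊116.23560/10⌋ = 11 → L.
Square: lon ⌊2.06337/2⌋ = 1; lat ⌊6.23560/1⌋ = 6.
Subsquare: lon ⌊0.06337/0.0833333⌋ = 0 → a; lat ⌊0.23560/0.0416667⌋ = 5 → f.
Extended square: lon ⌊0.06337/0.00833333⌋ = 7; lat ⌊0.02727/0.00416667⌋ = 6.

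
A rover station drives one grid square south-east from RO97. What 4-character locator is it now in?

Longitude square 9; +1 → 10, wraps to 0, carry into field.
Longitude field R = 17; +1 → 18, wraps to 0 = A, wrapping around the antimeridian.
Latitude square 7; −1 → 6.

AO06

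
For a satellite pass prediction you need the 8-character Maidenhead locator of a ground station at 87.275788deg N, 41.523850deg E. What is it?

LR07sg26

Shift to the Maidenhead origin (180°W, 90°S): lon 221.52385, lat 177.27579.
Field: 221.52385/20 → 11 → L, 177.27579/10 → 17 → R; chars LR.
Square: 1.52385/2 → 0, 7.27579/1 → 7; chars 07.
Subsquare: 1.52385/0.0833333 → 18 → s, 0.27579/0.0416667 → 6 → g; chars sg.
Extended square: 0.02385/0.00833333 → 2, 0.02579/0.00416667 → 6; chars 26.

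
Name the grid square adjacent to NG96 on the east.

OG06

Longitude square 9; +1 → 10, wraps to 0, carry into field.
Longitude field N = 13; +1 → 14 = O.
The latitude characters are unchanged.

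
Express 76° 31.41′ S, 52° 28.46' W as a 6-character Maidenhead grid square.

GB33sl

Add 180° to longitude and 90° to latitude: 127.5257, 13.4765.
Field: lon ⌊127.5257/20⌋ = 6 → G; lat ⌊13.4765/10⌋ = 1 → B.
Square: lon ⌊7.5257/2⌋ = 3; lat ⌊3.4765/1⌋ = 3.
Subsquare: lon ⌊1.5257/0.0833333⌋ = 18 → s; lat ⌊0.4765/0.0416667⌋ = 11 → l.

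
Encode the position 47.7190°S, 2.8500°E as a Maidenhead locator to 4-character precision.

JE12

Offset from 180°W / 90°S: lon 182.85°, lat 42.28°.
Field: lon ⌊182.85/20⌋ = 9 → J; lat ⌊42.28/10⌋ = 4 → E.
Square: lon ⌊2.85/2⌋ = 1; lat ⌊2.28/1⌋ = 2.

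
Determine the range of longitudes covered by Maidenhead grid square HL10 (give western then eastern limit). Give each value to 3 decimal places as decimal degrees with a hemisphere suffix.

38.000° W, 36.000° W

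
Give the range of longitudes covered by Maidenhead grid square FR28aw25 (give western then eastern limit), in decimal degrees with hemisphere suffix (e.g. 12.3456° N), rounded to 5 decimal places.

Field F=5, R=17: +5·20° lon, +17·10° lat → SW at lon -80°, lat 80°.
Square 2, 8: +2·2° lon, +8·1° lat → SW at lon -76°, lat 88°.
Subsquare a=0, w=22: +0·0.0833333° lon, +22·0.0416667° lat → SW at lon -76°, lat 88.9167°.
Extended square 2, 5: +2·0.00833333° lon, +5·0.00416667° lat → SW at lon -75.9833°, lat 88.9375°.
Cell spans 0.00833333° lon × 0.00416667° lat.
west 75.98333° W, east 75.97500° W.

75.98333° W, 75.97500° W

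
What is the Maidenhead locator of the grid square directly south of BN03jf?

Latitude subsquare f = 5; −1 → 4 = e.
The longitude characters are unchanged.

BN03je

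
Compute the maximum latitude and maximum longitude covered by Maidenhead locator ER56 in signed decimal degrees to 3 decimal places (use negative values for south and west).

87.000, -88.000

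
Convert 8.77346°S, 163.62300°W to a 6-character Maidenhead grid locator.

Shift to the Maidenhead origin (180°W, 90°S): lon 16.3770, lat 81.2265.
Field: lon ⌊16.3770/20⌋ = 0 → A; lat ⌊81.2265/10⌋ = 8 → I.
Square: lon ⌊16.3770/2⌋ = 8; lat ⌊1.2265/1⌋ = 1.
Subsquare: lon ⌊0.3770/0.0833333⌋ = 4 → e; lat ⌊0.2265/0.0416667⌋ = 5 → f.

AI81ef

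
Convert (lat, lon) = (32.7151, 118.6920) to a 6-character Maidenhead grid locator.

Offset from 180°W / 90°S: lon 298.6920°, lat 122.7151°.
Field: lon ⌊298.6920/20⌋ = 14 → O; lat ⌊122.7151/10⌋ = 12 → M.
Square: lon ⌊18.6920/2⌋ = 9; lat ⌊2.7151/1⌋ = 2.
Subsquare: lon ⌊0.6920/0.0833333⌋ = 8 → i; lat ⌊0.7151/0.0416667⌋ = 17 → r.

OM92ir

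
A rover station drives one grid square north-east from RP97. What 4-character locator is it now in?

AP08

Longitude square 9; +1 → 10, wraps to 0, carry into field.
Longitude field R = 17; +1 → 18, wraps to 0 = A, wrapping around the antimeridian.
Latitude square 7; +1 → 8.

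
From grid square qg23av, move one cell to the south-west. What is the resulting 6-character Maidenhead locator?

Longitude subsquare a = 0; −1 → -1, wraps to 23 = x, carry into square.
Longitude square 2; −1 → 1.
Latitude subsquare v = 21; −1 → 20 = u.

QG13xu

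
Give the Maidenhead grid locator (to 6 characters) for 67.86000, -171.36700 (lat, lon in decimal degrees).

AP47hu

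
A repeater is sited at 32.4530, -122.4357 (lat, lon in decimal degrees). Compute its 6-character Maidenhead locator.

Offset from 180°W / 90°S: lon 57.5643°, lat 122.4530°.
Field: lon ⌊57.5643/20⌋ = 2 → C; lat ⌊122.4530/10⌋ = 12 → M.
Square: lon ⌊17.5643/2⌋ = 8; lat ⌊2.4530/1⌋ = 2.
Subsquare: lon ⌊1.5643/0.0833333⌋ = 18 → s; lat ⌊0.4530/0.0416667⌋ = 10 → k.

CM82sk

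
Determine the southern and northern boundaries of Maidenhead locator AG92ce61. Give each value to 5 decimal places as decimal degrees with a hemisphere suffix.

27.82917° S, 27.82500° S

Field A=0, G=6: +0·20° lon, +6·10° lat → SW at lon -180°, lat -30°.
Square 9, 2: +9·2° lon, +2·1° lat → SW at lon -162°, lat -28°.
Subsquare c=2, e=4: +2·0.0833333° lon, +4·0.0416667° lat → SW at lon -161.833°, lat -27.8333°.
Extended square 6, 1: +6·0.00833333° lon, +1·0.00416667° lat → SW at lon -161.783°, lat -27.8292°.
Cell spans 0.00833333° lon × 0.00416667° lat.
south 27.82917° S, north 27.82500° S.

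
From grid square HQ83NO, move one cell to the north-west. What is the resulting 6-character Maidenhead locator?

Longitude subsquare n = 13; −1 → 12 = m.
Latitude subsquare o = 14; +1 → 15 = p.

HQ83mp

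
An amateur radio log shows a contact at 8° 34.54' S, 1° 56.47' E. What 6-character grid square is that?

Offset from 180°W / 90°S: lon 181.9412°, lat 81.4243°.
Field: lon ⌊181.9412/20⌋ = 9 → J; lat ⌊81.4243/10⌋ = 8 → I.
Square: lon ⌊1.9412/2⌋ = 0; lat ⌊1.4243/1⌋ = 1.
Subsquare: lon ⌊1.9412/0.0833333⌋ = 23 → x; lat ⌊0.4243/0.0416667⌋ = 10 → k.

JI01xk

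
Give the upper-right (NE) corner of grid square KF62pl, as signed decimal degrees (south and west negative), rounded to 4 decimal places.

Field K=10, F=5: +10·20° lon, +5·10° lat → SW at lon 20°, lat -40°.
Square 6, 2: +6·2° lon, +2·1° lat → SW at lon 32°, lat -38°.
Subsquare p=15, l=11: +15·0.0833333° lon, +11·0.0416667° lat → SW at lon 33.25°, lat -37.5417°.
Cell spans 0.0833333° lon × 0.0416667° lat. NE corner is SW corner plus one full cell.
latitude -37.5000, longitude 33.3333.

-37.5000, 33.3333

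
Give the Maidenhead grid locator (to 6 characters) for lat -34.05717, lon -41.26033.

GF95iw

Add 180° to longitude and 90° to latitude: 138.7397, 55.9428.
Field: 138.7397/20 → 6 → G, 55.9428/10 → 5 → F; chars GF.
Square: 18.7397/2 → 9, 5.9428/1 → 5; chars 95.
Subsquare: 0.7397/0.0833333 → 8 → i, 0.9428/0.0416667 → 22 → w; chars iw.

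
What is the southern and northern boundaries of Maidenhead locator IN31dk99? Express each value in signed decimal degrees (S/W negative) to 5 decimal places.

Field I=8, N=13: +8·20° lon, +13·10° lat → SW at lon -20°, lat 40°.
Square 3, 1: +3·2° lon, +1·1° lat → SW at lon -14°, lat 41°.
Subsquare d=3, k=10: +3·0.0833333° lon, +10·0.0416667° lat → SW at lon -13.75°, lat 41.4167°.
Extended square 9, 9: +9·0.00833333° lon, +9·0.00416667° lat → SW at lon -13.675°, lat 41.4542°.
Cell spans 0.00833333° lon × 0.00416667° lat.
south 41.45417, north 41.45833.

41.45417, 41.45833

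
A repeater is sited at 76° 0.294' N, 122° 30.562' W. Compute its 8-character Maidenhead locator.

Add 180° to longitude and 90° to latitude: 57.49063, 166.00490.
Field (20°×10°, letters A–R): 57.49063/20 → 2 → C, 166.00490/10 → 16 → Q; chars CQ.
Square (2°×1°, digits 0–9): 17.49063/2 → 8, 6.00490/1 → 6; chars 86.
Subsquare (5′×2.5′, letters a–x): 1.49063/0.0833333 → 17 → r, 0.00490/0.0416667 → 0 → a; chars ra.
Extended square (30″×15″, digits 0–9): 0.07397/0.00833333 → 8, 0.00490/0.00416667 → 1; chars 81.

CQ86ra81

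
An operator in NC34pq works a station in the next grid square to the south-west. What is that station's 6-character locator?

NC34op

Longitude subsquare p = 15; −1 → 14 = o.
Latitude subsquare q = 16; −1 → 15 = p.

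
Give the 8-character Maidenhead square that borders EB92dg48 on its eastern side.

Longitude extended square 4; +1 → 5.
The latitude characters are unchanged.

EB92dg58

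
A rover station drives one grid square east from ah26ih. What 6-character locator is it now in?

Longitude subsquare i = 8; +1 → 9 = j.
The latitude characters are unchanged.

AH26jh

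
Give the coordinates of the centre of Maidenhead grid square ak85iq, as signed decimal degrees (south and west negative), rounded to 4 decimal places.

Field A=0, K=10: +0·20° lon, +10·10° lat → SW at lon -180°, lat 10°.
Square 8, 5: +8·2° lon, +5·1° lat → SW at lon -164°, lat 15°.
Subsquare i=8, q=16: +8·0.0833333° lon, +16·0.0416667° lat → SW at lon -163.333°, lat 15.6667°.
Cell spans 0.0833333° lon × 0.0416667° lat. Centre is SW corner plus half of each.
latitude 15.6875, longitude -163.2917.

15.6875, -163.2917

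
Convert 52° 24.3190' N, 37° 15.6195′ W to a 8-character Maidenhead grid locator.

Offset from 180°W / 90°S: lon 142.73968°, lat 142.40532°.
Field: 142.73968/20 → 7 → H, 142.40532/10 → 14 → O; chars HO.
Square: 2.73968/2 → 1, 2.40532/1 → 2; chars 12.
Subsquare: 0.73968/0.0833333 → 8 → i, 0.40532/0.0416667 → 9 → j; chars ij.
Extended square: 0.07301/0.00833333 → 8, 0.03032/0.00416667 → 7; chars 87.

HO12ij87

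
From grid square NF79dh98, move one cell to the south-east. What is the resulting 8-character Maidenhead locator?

Longitude extended square 9; +1 → 10, wraps to 0, carry into subsquare.
Longitude subsquare d = 3; +1 → 4 = e.
Latitude extended square 8; −1 → 7.

NF79eh07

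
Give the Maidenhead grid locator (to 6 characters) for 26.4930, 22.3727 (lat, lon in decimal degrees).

Offset from 180°W / 90°S: lon 202.3727°, lat 116.4930°.
Field: lon ⌊202.3727/20⌋ = 10 → K; lat ⌊116.4930/10⌋ = 11 → L.
Square: lon ⌊2.3727/2⌋ = 1; lat ⌊6.4930/1⌋ = 6.
Subsquare: lon ⌊0.3727/0.0833333⌋ = 4 → e; lat ⌊0.4930/0.0416667⌋ = 11 → l.

KL16el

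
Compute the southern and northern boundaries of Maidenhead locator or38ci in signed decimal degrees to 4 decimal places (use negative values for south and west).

Field O=14, R=17: +14·20° lon, +17·10° lat → SW at lon 100°, lat 80°.
Square 3, 8: +3·2° lon, +8·1° lat → SW at lon 106°, lat 88°.
Subsquare c=2, i=8: +2·0.0833333° lon, +8·0.0416667° lat → SW at lon 106.167°, lat 88.3333°.
Cell spans 0.0833333° lon × 0.0416667° lat.
south 88.3333, north 88.3750.

88.3333, 88.3750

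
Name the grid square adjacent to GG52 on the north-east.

Longitude square 5; +1 → 6.
Latitude square 2; +1 → 3.

GG63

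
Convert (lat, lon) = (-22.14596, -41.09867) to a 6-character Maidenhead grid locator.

Offset from 180°W / 90°S: lon 138.9013°, lat 67.8540°.
Field: 138.9013/20 → 6 → G, 67.8540/10 → 6 → G; chars GG.
Square: 18.9013/2 → 9, 7.8540/1 → 7; chars 97.
Subsquare: 0.9013/0.0833333 → 10 → k, 0.8540/0.0416667 → 20 → u; chars ku.

GG97ku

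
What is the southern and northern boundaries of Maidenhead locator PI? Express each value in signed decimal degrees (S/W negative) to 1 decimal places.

Field P=15, I=8: +15·20° lon, +8·10° lat → SW at lon 120°, lat -10°.
Cell spans 20° lon × 10° lat.
south -10.0, north 0.0.

-10.0, 0.0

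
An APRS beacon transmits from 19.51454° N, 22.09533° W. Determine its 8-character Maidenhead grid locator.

HK89wm83

Shift to the Maidenhead origin (180°W, 90°S): lon 157.90467, lat 109.51454.
Field: lon ⌊157.90467/20⌋ = 7 → H; lat ⌊109.51454/10⌋ = 10 → K.
Square: lon ⌊17.90467/2⌋ = 8; lat ⌊9.51454/1⌋ = 9.
Subsquare: lon ⌊1.90467/0.0833333⌋ = 22 → w; lat ⌊0.51454/0.0416667⌋ = 12 → m.
Extended square: lon ⌊0.07134/0.00833333⌋ = 8; lat ⌊0.01454/0.00416667⌋ = 3.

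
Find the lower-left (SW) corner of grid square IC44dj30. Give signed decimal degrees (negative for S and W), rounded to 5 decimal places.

-65.62500, -11.72500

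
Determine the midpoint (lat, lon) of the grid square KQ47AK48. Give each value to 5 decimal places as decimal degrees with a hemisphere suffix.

Field K=10, Q=16: +10·20° lon, +16·10° lat → SW at lon 20°, lat 70°.
Square 4, 7: +4·2° lon, +7·1° lat → SW at lon 28°, lat 77°.
Subsquare a=0, k=10: +0·0.0833333° lon, +10·0.0416667° lat → SW at lon 28°, lat 77.4167°.
Extended square 4, 8: +4·0.00833333° lon, +8·0.00416667° lat → SW at lon 28.0333°, lat 77.45°.
Cell spans 0.00833333° lon × 0.00416667° lat. Centre is SW corner plus half of each.
latitude 77.45208° N, longitude 28.03750° E.

77.45208° N, 28.03750° E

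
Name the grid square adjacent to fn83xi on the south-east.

Longitude subsquare x = 23; +1 → 24, wraps to 0 = a, carry into square.
Longitude square 8; +1 → 9.
Latitude subsquare i = 8; −1 → 7 = h.

FN93ah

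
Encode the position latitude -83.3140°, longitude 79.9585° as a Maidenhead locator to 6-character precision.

Shift to the Maidenhead origin (180°W, 90°S): lon 259.9585, lat 6.6860.
Field: lon ⌊259.9585/20⌋ = 12 → M; lat ⌊6.6860/10⌋ = 0 → A.
Square: lon ⌊19.9585/2⌋ = 9; lat ⌊6.6860/1⌋ = 6.
Subsquare: lon ⌊1.9585/0.0833333⌋ = 23 → x; lat ⌊0.6860/0.0416667⌋ = 16 → q.

MA96xq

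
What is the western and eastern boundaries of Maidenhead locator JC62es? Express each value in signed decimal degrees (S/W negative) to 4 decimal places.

12.3333, 12.4167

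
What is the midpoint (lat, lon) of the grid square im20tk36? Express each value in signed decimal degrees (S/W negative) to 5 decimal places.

Field I=8, M=12: +8·20° lon, +12·10° lat → SW at lon -20°, lat 30°.
Square 2, 0: +2·2° lon, +0·1° lat → SW at lon -16°, lat 30°.
Subsquare t=19, k=10: +19·0.0833333° lon, +10·0.0416667° lat → SW at lon -14.4167°, lat 30.4167°.
Extended square 3, 6: +3·0.00833333° lon, +6·0.00416667° lat → SW at lon -14.3917°, lat 30.4417°.
Cell spans 0.00833333° lon × 0.00416667° lat. Centre is SW corner plus half of each.
latitude 30.44375, longitude -14.38750.

30.44375, -14.38750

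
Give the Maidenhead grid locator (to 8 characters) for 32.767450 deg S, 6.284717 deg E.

Add 180° to longitude and 90° to latitude: 186.28472, 57.23255.
Field: lon ⌊186.28472/20⌋ = 9 → J; lat ⌊57.23255/10⌋ = 5 → F.
Square: lon ⌊6.28472/2⌋ = 3; lat ⌊7.23255/1⌋ = 7.
Subsquare: lon ⌊0.28472/0.0833333⌋ = 3 → d; lat ⌊0.23255/0.0416667⌋ = 5 → f.
Extended square: lon ⌊0.03472/0.00833333⌋ = 4; lat ⌊0.02422/0.00416667⌋ = 5.

JF37df45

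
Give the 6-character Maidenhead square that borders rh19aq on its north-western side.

RH09xr

Longitude subsquare a = 0; −1 → -1, wraps to 23 = x, carry into square.
Longitude square 1; −1 → 0.
Latitude subsquare q = 16; +1 → 17 = r.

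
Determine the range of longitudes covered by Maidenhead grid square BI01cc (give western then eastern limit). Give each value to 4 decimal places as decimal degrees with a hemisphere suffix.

Field B=1, I=8: +1·20° lon, +8·10° lat → SW at lon -160°, lat -10°.
Square 0, 1: +0·2° lon, +1·1° lat → SW at lon -160°, lat -9°.
Subsquare c=2, c=2: +2·0.0833333° lon, +2·0.0416667° lat → SW at lon -159.833°, lat -8.91667°.
Cell spans 0.0833333° lon × 0.0416667° lat.
west 159.8333° W, east 159.7500° W.

159.8333° W, 159.7500° W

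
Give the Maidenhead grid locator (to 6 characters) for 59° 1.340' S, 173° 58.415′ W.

Add 180° to longitude and 90° to latitude: 6.0264, 30.9777.
Field: 6.0264/20 → 0 → A, 30.9777/10 → 3 → D; chars AD.
Square: 6.0264/2 → 3, 0.9777/1 → 0; chars 30.
Subsquare: 0.0264/0.0833333 → 0 → a, 0.9777/0.0416667 → 23 → x; chars ax.

AD30ax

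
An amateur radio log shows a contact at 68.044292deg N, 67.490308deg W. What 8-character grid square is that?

Offset from 180°W / 90°S: lon 112.50969°, lat 158.04429°.
Field: 112.50969/20 → 5 → F, 158.04429/10 → 15 → P; chars FP.
Square: 12.50969/2 → 6, 8.04429/1 → 8; chars 68.
Subsquare: 0.50969/0.0833333 → 6 → g, 0.04429/0.0416667 → 1 → b; chars gb.
Extended square: 0.00969/0.00833333 → 1, 0.00263/0.00416667 → 0; chars 10.

FP68gb10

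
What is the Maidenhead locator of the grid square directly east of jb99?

KB09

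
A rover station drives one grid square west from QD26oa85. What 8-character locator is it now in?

Longitude extended square 8; −1 → 7.
The latitude characters are unchanged.

QD26oa75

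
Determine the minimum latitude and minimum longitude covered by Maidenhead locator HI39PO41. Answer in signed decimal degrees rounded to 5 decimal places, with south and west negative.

-0.41250, -32.71667

Field H=7, I=8: +7·20° lon, +8·10° lat → SW at lon -40°, lat -10°.
Square 3, 9: +3·2° lon, +9·1° lat → SW at lon -34°, lat -1°.
Subsquare p=15, o=14: +15·0.0833333° lon, +14·0.0416667° lat → SW at lon -32.75°, lat -0.416667°.
Extended square 4, 1: +4·0.00833333° lon, +1·0.00416667° lat → SW at lon -32.7167°, lat -0.4125°.
latitude -0.41250, longitude -32.71667.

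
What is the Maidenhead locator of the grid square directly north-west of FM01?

EM92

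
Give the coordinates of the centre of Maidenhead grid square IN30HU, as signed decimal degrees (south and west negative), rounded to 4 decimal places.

40.8542, -13.3750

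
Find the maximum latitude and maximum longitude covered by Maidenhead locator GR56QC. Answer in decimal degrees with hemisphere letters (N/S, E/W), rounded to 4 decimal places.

Field G=6, R=17: +6·20° lon, +17·10° lat → SW at lon -60°, lat 80°.
Square 5, 6: +5·2° lon, +6·1° lat → SW at lon -50°, lat 86°.
Subsquare q=16, c=2: +16·0.0833333° lon, +2·0.0416667° lat → SW at lon -48.6667°, lat 86.0833°.
Cell spans 0.0833333° lon × 0.0416667° lat. NE corner is SW corner plus one full cell.
latitude 86.1250° N, longitude 48.5833° W.

86.1250° N, 48.5833° W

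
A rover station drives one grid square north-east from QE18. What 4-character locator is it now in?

Longitude square 1; +1 → 2.
Latitude square 8; +1 → 9.

QE29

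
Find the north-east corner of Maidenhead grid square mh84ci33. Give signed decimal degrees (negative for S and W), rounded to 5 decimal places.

Field M=12, H=7: +12·20° lon, +7·10° lat → SW at lon 60°, lat -20°.
Square 8, 4: +8·2° lon, +4·1° lat → SW at lon 76°, lat -16°.
Subsquare c=2, i=8: +2·0.0833333° lon, +8·0.0416667° lat → SW at lon 76.1667°, lat -15.6667°.
Extended square 3, 3: +3·0.00833333° lon, +3·0.00416667° lat → SW at lon 76.1917°, lat -15.6542°.
Cell spans 0.00833333° lon × 0.00416667° lat. NE corner is SW corner plus one full cell.
latitude -15.65000, longitude 76.20000.

-15.65000, 76.20000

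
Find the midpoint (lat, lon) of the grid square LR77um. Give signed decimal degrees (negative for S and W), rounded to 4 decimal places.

87.5208, 55.7083

Field L=11, R=17: +11·20° lon, +17·10° lat → SW at lon 40°, lat 80°.
Square 7, 7: +7·2° lon, +7·1° lat → SW at lon 54°, lat 87°.
Subsquare u=20, m=12: +20·0.0833333° lon, +12·0.0416667° lat → SW at lon 55.6667°, lat 87.5°.
Cell spans 0.0833333° lon × 0.0416667° lat. Centre is SW corner plus half of each.
latitude 87.5208, longitude 55.7083.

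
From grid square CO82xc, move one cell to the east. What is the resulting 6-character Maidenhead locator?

Longitude subsquare x = 23; +1 → 24, wraps to 0 = a, carry into square.
Longitude square 8; +1 → 9.
The latitude characters are unchanged.

CO92ac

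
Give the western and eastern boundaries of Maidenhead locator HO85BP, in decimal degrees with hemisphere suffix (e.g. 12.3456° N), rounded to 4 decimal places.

Field H=7, O=14: +7·20° lon, +14·10° lat → SW at lon -40°, lat 50°.
Square 8, 5: +8·2° lon, +5·1° lat → SW at lon -24°, lat 55°.
Subsquare b=1, p=15: +1·0.0833333° lon, +15·0.0416667° lat → SW at lon -23.9167°, lat 55.625°.
Cell spans 0.0833333° lon × 0.0416667° lat.
west 23.9167° W, east 23.8333° W.

23.9167° W, 23.8333° W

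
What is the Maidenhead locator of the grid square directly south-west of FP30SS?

Longitude subsquare s = 18; −1 → 17 = r.
Latitude subsquare s = 18; −1 → 17 = r.

FP30rr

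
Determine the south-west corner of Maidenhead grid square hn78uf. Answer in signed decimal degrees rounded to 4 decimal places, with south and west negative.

48.2083, -24.3333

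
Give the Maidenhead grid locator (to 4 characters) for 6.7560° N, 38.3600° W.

Offset from 180°W / 90°S: lon 141.64°, lat 96.76°.
Field (20°×10°, letters A–R): 141.64/20 → 7 → H, 96.76/10 → 9 → J; chars HJ.
Square (2°×1°, digits 0–9): 1.64/2 → 0, 6.76/1 → 6; chars 06.

HJ06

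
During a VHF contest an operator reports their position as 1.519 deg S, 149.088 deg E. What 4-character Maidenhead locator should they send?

QI48

Offset from 180°W / 90°S: lon 329.09°, lat 88.48°.
Field: lon ⌊329.09/20⌋ = 16 → Q; lat ⌊88.48/10⌋ = 8 → I.
Square: lon ⌊9.09/2⌋ = 4; lat ⌊8.48/1⌋ = 8.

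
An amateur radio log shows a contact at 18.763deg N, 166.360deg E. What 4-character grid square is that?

RK38

Add 180° to longitude and 90° to latitude: 346.36, 108.76.
Field: lon ⌊346.36/20⌋ = 17 → R; lat ⌊108.76/10⌋ = 10 → K.
Square: lon ⌊6.36/2⌋ = 3; lat ⌊8.76/1⌋ = 8.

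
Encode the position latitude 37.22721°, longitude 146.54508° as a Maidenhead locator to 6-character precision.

QM37gf

Add 180° to longitude and 90° to latitude: 326.5451, 127.2272.
Field: lon ⌊326.5451/20⌋ = 16 → Q; lat ⌊127.2272/10⌋ = 12 → M.
Square: lon ⌊6.5451/2⌋ = 3; lat ⌊7.2272/1⌋ = 7.
Subsquare: lon ⌊0.5451/0.0833333⌋ = 6 → g; lat ⌊0.2272/0.0416667⌋ = 5 → f.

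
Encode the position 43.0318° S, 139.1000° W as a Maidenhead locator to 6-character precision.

Offset from 180°W / 90°S: lon 40.9000°, lat 46.9682°.
Field: lon ⌊40.9000/20⌋ = 2 → C; lat ⌊46.9682/10⌋ = 4 → E.
Square: lon ⌊0.9000/2⌋ = 0; lat ⌊6.9682/1⌋ = 6.
Subsquare: lon ⌊0.9000/0.0833333⌋ = 10 → k; lat ⌊0.9682/0.0416667⌋ = 23 → x.

CE06kx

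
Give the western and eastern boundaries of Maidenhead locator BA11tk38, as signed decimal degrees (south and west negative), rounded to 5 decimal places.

-156.39167, -156.38333

Field B=1, A=0: +1·20° lon, +0·10° lat → SW at lon -160°, lat -90°.
Square 1, 1: +1·2° lon, +1·1° lat → SW at lon -158°, lat -89°.
Subsquare t=19, k=10: +19·0.0833333° lon, +10·0.0416667° lat → SW at lon -156.417°, lat -88.5833°.
Extended square 3, 8: +3·0.00833333° lon, +8·0.00416667° lat → SW at lon -156.392°, lat -88.55°.
Cell spans 0.00833333° lon × 0.00416667° lat.
west -156.39167, east -156.38333.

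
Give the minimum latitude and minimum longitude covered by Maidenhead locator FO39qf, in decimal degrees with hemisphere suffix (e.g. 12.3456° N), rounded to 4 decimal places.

59.2083° N, 72.6667° W

Field F=5, O=14: +5·20° lon, +14·10° lat → SW at lon -80°, lat 50°.
Square 3, 9: +3·2° lon, +9·1° lat → SW at lon -74°, lat 59°.
Subsquare q=16, f=5: +16·0.0833333° lon, +5·0.0416667° lat → SW at lon -72.6667°, lat 59.2083°.
latitude 59.2083° N, longitude 72.6667° W.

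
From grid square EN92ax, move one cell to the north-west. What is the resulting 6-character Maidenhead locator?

EN83xa

Longitude subsquare a = 0; −1 → -1, wraps to 23 = x, carry into square.
Longitude square 9; −1 → 8.
Latitude subsquare x = 23; +1 → 24, wraps to 0 = a, carry into square.
Latitude square 2; +1 → 3.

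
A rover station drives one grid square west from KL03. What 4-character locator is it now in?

JL93

Longitude square 0; −1 → -1, wraps to 9, carry into field.
Longitude field K = 10; −1 → 9 = J.
The latitude characters are unchanged.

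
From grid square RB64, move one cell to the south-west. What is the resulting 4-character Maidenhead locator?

Longitude square 6; −1 → 5.
Latitude square 4; −1 → 3.

RB53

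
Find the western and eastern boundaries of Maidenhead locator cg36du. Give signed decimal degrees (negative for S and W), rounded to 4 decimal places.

Field C=2, G=6: +2·20° lon, +6·10° lat → SW at lon -140°, lat -30°.
Square 3, 6: +3·2° lon, +6·1° lat → SW at lon -134°, lat -24°.
Subsquare d=3, u=20: +3·0.0833333° lon, +20·0.0416667° lat → SW at lon -133.75°, lat -23.1667°.
Cell spans 0.0833333° lon × 0.0416667° lat.
west -133.7500, east -133.6667.

-133.7500, -133.6667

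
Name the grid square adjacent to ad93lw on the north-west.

AD93kx

Longitude subsquare l = 11; −1 → 10 = k.
Latitude subsquare w = 22; +1 → 23 = x.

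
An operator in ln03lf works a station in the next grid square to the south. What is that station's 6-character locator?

Latitude subsquare f = 5; −1 → 4 = e.
The longitude characters are unchanged.

LN03le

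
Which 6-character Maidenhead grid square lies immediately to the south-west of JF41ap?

Longitude subsquare a = 0; −1 → -1, wraps to 23 = x, carry into square.
Longitude square 4; −1 → 3.
Latitude subsquare p = 15; −1 → 14 = o.

JF31xo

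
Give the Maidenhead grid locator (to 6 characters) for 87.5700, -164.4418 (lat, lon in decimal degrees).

Shift to the Maidenhead origin (180°W, 90°S): lon 15.5582, lat 177.5700.
Field (20°×10°, letters A–R): 15.5582/20 → 0 → A, 177.5700/10 → 17 → R; chars AR.
Square (2°×1°, digits 0–9): 15.5582/2 → 7, 7.5700/1 → 7; chars 77.
Subsquare (5′×2.5′, letters a–x): 1.5582/0.0833333 → 18 → s, 0.5700/0.0416667 → 13 → n; chars sn.

AR77sn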